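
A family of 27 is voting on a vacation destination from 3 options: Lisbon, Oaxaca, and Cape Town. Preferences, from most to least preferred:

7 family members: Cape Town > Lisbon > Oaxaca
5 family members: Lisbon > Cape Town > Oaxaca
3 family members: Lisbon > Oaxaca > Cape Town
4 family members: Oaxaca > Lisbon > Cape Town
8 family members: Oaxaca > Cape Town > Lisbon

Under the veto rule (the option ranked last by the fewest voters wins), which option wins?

Last-place votes: Lisbon 8, Oaxaca 12, Cape Town 7.
Cape Town is ranked last by the fewest voters, so Cape Town wins.

Cape Town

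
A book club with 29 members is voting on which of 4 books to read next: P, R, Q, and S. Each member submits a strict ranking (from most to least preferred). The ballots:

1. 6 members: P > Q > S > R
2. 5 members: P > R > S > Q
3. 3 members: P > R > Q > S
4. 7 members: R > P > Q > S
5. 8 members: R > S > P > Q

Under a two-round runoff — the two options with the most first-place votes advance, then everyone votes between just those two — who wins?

R

Round 1 first-place votes: P 14, R 15, Q 0, S 0.
R and P advance.
Runoff: R is preferred to P by 15 voters; P by 14.
R wins the runoff.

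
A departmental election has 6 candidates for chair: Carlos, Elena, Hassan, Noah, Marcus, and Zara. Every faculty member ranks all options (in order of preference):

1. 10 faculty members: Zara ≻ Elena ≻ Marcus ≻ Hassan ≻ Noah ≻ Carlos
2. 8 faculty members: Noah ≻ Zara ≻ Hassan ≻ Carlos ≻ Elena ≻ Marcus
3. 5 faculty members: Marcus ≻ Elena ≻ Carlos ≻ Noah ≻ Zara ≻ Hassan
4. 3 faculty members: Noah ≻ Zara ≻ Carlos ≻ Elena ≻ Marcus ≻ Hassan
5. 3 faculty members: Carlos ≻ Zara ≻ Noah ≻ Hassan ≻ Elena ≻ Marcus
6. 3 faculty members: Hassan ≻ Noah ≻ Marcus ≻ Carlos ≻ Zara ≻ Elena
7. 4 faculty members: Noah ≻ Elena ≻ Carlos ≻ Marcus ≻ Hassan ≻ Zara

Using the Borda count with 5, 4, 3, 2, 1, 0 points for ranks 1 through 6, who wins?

Noah

Carlos: 10·0 + 8·2 + 5·3 + 3·3 + 3·5 + 3·2 + 4·3 = 73
Elena: 10·4 + 8·1 + 5·4 + 3·2 + 3·1 + 3·0 + 4·4 = 93
Hassan: 10·2 + 8·3 + 5·0 + 3·0 + 3·2 + 3·5 + 4·1 = 69
Noah: 10·1 + 8·5 + 5·2 + 3·5 + 3·3 + 3·4 + 4·5 = 116
Marcus: 10·3 + 8·0 + 5·5 + 3·1 + 3·0 + 3·3 + 4·2 = 75
Zara: 10·5 + 8·4 + 5·1 + 3·4 + 3·4 + 3·1 + 4·0 = 114
Noah has the highest Borda score (116).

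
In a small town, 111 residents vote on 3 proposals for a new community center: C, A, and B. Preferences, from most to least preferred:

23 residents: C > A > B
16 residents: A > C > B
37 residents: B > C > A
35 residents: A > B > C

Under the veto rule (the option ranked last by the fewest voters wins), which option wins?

Last-place votes: C 35, A 37, B 39.
C is ranked last by the fewest voters, so C wins.

C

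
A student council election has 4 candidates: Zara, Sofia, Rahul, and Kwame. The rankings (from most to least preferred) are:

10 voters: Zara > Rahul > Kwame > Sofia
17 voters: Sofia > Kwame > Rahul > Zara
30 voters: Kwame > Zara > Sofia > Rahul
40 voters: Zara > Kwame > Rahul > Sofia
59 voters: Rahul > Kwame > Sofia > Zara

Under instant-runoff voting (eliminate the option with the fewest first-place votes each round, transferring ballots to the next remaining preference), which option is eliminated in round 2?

Kwame

Round 1: Zara 50, Sofia 17, Rahul 59, Kwame 30. Eliminate Sofia.
Round 2: Zara 50, Rahul 59, Kwame 47. Eliminate Kwame.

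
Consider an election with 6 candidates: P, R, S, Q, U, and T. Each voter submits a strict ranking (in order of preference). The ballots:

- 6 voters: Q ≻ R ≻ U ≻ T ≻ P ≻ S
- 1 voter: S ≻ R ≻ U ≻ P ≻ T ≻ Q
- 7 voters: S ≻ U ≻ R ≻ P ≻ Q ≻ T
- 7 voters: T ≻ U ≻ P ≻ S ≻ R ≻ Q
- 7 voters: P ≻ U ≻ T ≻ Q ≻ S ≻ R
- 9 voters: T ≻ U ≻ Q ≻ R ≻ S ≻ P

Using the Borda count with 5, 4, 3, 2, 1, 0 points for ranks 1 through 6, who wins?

U

P: 6·1 + 1·2 + 7·2 + 7·3 + 7·5 + 9·0 = 78
R: 6·4 + 1·4 + 7·3 + 7·1 + 7·0 + 9·2 = 74
S: 6·0 + 1·5 + 7·5 + 7·2 + 7·1 + 9·1 = 70
Q: 6·5 + 1·0 + 7·1 + 7·0 + 7·2 + 9·3 = 78
U: 6·3 + 1·3 + 7·4 + 7·4 + 7·4 + 9·4 = 141
T: 6·2 + 1·1 + 7·0 + 7·5 + 7·3 + 9·5 = 114
U has the highest Borda score (141).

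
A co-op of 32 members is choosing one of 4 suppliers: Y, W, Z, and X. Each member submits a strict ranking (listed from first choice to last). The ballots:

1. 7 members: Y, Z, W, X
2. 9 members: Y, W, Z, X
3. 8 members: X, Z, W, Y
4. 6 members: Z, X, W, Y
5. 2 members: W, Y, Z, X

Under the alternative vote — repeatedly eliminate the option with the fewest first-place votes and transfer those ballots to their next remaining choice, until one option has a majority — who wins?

Round 1: Y 16, W 2, Z 6, X 8. Eliminate W.
Round 2: Y 18, Z 6, X 8. Y has a majority.

Y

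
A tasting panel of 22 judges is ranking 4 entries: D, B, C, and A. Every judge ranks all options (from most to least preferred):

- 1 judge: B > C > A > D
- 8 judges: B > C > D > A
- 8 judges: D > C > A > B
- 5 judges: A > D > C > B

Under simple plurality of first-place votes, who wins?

B

First-place votes: D 8, B 9, C 0, A 5.
B has the most first-place votes.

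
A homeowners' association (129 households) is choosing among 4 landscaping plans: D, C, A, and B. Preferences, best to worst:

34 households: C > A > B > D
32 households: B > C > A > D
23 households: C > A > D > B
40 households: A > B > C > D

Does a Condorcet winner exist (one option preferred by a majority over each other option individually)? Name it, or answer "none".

Checking pairwise contests:
C beats D 129–0.
B beats C 72–57.
C beats A 89–40.
A beats B 97–32.
Every option loses at least one head-to-head, so there is no Condorcet winner.

none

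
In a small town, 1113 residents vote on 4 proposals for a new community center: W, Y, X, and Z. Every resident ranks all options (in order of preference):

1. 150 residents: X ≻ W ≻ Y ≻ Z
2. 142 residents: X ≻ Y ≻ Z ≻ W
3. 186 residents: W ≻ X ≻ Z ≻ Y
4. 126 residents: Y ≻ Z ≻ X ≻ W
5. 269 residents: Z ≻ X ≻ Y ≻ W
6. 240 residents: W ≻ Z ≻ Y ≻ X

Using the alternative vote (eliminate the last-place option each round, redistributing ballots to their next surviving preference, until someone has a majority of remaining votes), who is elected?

Round 1: W 426, Y 126, X 292, Z 269. Eliminate Y.
Round 2: W 426, X 292, Z 395. Eliminate X.
Round 3: W 576, Z 537. W has a majority.

W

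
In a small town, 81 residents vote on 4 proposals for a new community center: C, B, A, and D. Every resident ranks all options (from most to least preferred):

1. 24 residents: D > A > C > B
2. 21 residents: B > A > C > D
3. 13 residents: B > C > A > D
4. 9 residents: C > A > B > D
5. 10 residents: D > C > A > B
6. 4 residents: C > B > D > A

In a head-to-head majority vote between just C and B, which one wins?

C

Voters preferring C to B: 47; preferring B to C: 34.
C wins the head-to-head.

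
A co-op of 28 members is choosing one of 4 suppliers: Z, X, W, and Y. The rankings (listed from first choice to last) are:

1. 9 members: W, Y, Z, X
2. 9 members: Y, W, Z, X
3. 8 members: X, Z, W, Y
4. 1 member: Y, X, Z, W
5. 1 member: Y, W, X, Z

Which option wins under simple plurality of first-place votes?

Y

First-place votes: Z 0, X 8, W 9, Y 11.
Y has the most first-place votes.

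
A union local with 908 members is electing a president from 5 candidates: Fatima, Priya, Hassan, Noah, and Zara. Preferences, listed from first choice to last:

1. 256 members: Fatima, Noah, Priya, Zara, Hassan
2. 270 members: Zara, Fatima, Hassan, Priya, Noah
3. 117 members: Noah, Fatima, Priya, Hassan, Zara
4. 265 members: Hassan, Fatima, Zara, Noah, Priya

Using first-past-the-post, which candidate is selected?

Zara

First-place votes: Fatima 256, Priya 0, Hassan 265, Noah 117, Zara 270.
Zara has the most first-place votes.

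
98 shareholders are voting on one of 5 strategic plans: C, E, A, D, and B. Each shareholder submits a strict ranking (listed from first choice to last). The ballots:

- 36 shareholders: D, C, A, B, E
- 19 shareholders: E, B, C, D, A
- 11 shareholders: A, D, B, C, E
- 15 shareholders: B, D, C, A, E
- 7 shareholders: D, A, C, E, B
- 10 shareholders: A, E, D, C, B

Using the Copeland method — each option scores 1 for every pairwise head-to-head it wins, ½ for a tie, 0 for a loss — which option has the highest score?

D

C: beats E, A, and B; loses to D → score 3.
E: loses to C, A, D, and B → score 0.
A: beats E and B; loses to C and D → score 2.
D: beats C, E, A, and B → score 4.
B: beats E; loses to C, A, and D → score 1.
D has the best pairwise record.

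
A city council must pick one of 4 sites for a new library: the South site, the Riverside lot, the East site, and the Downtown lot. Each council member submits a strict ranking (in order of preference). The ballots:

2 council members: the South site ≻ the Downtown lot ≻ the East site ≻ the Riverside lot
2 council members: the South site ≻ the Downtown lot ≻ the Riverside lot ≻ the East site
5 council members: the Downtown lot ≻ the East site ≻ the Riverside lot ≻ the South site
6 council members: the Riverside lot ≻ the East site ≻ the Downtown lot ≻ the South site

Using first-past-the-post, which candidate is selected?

the Riverside lot

First-place votes: the South site 4, the Riverside lot 6, the East site 0, the Downtown lot 5.
the Riverside lot has the most first-place votes.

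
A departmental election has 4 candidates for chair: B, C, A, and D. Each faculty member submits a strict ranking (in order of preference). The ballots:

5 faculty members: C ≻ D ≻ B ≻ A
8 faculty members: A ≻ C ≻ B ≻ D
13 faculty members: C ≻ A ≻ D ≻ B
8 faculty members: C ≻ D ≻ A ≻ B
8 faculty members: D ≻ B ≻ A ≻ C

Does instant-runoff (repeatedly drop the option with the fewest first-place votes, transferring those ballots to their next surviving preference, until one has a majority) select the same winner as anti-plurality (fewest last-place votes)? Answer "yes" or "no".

Instant-runoff — R1 B 0, C 26, A 8, D 8 (C winner). Winner: C.
Anti-plurality — last-place votes: B 21, C 8, A 5, D 8. Winner: A.
The two methods disagree.

no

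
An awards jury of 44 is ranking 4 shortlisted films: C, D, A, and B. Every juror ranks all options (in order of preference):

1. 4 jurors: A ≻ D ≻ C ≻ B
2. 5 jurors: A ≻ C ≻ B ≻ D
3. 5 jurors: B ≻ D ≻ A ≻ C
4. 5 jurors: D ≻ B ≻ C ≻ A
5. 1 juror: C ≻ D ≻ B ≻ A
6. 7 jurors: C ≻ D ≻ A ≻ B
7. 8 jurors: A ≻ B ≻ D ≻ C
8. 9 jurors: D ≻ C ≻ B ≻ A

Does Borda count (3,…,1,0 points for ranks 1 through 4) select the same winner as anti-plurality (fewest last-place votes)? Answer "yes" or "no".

Borda — scores: C 61, D 84, A 63, B 56. Winner: D.
Anti-plurality — last-place votes: C 13, D 5, A 15, B 11. Winner: D.
The two methods agree.

yes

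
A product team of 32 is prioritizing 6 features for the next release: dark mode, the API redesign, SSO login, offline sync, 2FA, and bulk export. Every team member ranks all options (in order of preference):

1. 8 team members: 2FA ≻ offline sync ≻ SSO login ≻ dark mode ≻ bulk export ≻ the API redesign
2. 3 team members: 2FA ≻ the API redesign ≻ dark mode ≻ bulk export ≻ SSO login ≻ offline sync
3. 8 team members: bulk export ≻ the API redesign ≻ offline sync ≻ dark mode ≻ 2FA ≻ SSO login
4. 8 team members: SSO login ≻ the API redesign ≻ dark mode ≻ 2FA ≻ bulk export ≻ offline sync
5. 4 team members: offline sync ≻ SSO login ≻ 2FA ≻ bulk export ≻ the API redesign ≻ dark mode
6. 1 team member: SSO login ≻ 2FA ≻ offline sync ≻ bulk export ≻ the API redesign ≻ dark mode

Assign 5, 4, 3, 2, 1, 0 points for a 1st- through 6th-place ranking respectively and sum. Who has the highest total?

2FA

dark mode: 8·2 + 3·3 + 8·2 + 8·3 + 4·0 + 1·0 = 65
the API redesign: 8·0 + 3·4 + 8·4 + 8·4 + 4·1 + 1·1 = 81
SSO login: 8·3 + 3·1 + 8·0 + 8·5 + 4·4 + 1·5 = 88
offline sync: 8·4 + 3·0 + 8·3 + 8·0 + 4·5 + 1·3 = 79
2FA: 8·5 + 3·5 + 8·1 + 8·2 + 4·3 + 1·4 = 95
bulk export: 8·1 + 3·2 + 8·5 + 8·1 + 4·2 + 1·2 = 72
2FA has the highest Borda score (95).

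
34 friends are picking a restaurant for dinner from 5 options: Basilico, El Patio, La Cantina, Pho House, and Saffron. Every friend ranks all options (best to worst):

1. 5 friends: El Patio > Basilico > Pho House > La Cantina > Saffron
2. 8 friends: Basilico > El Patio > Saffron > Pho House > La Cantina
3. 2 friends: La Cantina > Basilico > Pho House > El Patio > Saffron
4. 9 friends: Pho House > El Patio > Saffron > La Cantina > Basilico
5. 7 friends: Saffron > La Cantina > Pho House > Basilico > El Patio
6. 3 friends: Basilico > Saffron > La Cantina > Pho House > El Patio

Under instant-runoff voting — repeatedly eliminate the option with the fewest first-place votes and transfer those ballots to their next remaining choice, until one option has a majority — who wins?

Basilico

Round 1: Basilico 11, El Patio 5, La Cantina 2, Pho House 9, Saffron 7. Eliminate La Cantina.
Round 2: Basilico 13, El Patio 5, Pho House 9, Saffron 7. Eliminate El Patio.
Round 3: Basilico 18, Pho House 9, Saffron 7. Basilico has a majority.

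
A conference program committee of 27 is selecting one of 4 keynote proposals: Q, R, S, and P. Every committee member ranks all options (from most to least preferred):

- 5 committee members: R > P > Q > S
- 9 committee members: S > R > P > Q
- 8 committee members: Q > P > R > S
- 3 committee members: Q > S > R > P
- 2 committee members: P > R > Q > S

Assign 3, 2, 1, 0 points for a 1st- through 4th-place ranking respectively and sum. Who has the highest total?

R

Q: 5·1 + 9·0 + 8·3 + 3·3 + 2·1 = 40
R: 5·3 + 9·2 + 8·1 + 3·1 + 2·2 = 48
S: 5·0 + 9·3 + 8·0 + 3·2 + 2·0 = 33
P: 5·2 + 9·1 + 8·2 + 3·0 + 2·3 = 41
R has the highest Borda score (48).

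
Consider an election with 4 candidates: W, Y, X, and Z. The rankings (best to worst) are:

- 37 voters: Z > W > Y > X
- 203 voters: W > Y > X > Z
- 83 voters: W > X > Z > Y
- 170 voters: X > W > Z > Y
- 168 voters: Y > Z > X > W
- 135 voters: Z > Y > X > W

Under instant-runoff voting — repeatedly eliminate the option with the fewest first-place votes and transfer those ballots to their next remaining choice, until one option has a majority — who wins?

Round 1: W 286, Y 168, X 170, Z 172. Eliminate Y.
Round 2: W 286, X 170, Z 340. Eliminate X.
Round 3: W 456, Z 340. W has a majority.

W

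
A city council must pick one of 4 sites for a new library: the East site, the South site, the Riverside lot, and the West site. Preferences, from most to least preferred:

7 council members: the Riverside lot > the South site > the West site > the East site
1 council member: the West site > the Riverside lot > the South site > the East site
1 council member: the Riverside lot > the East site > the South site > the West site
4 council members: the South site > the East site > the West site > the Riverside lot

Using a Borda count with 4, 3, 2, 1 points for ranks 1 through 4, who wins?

the East site: 7·1 + 1·1 + 1·3 + 4·3 = 23
the South site: 7·3 + 1·2 + 1·2 + 4·4 = 41
the Riverside lot: 7·4 + 1·3 + 1·4 + 4·1 = 39
the West site: 7·2 + 1·4 + 1·1 + 4·2 = 27
the South site has the highest Borda score (41).

the South site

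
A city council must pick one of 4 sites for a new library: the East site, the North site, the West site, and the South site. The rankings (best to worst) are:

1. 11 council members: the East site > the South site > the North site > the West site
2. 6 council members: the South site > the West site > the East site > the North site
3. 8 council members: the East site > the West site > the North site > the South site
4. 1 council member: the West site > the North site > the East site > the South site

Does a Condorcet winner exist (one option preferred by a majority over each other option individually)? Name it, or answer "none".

the East site

the East site vs the North site: 25–1 for the East site.
the East site vs the West site: 19–7 for the East site.
the East site vs the South site: 20–6 for the East site.
the East site beats every other option head-to-head.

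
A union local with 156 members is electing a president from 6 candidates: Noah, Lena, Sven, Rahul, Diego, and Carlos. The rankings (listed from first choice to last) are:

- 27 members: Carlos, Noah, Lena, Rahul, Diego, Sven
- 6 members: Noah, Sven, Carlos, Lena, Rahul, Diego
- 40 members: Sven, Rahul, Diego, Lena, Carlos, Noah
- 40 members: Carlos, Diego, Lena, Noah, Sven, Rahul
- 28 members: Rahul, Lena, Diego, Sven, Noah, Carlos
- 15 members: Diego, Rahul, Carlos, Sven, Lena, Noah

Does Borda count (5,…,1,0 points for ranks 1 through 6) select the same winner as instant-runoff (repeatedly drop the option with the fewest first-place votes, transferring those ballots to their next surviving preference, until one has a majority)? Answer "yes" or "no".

no

Borda — scores: Noah 246, Lena 420, Sven 350, Rahul 420, Diego 466, Carlos 438. Winner: Diego.
Instant-runoff — R1 Noah 6, Lena 0, Sven 40, Rahul 28, Diego 15, Carlos 67 (Lena out); R2 Noah 6, Sven 40, Rahul 28, Diego 15, Carlos 67 (Noah out); R3 Sven 46, Rahul 28, Diego 15, Carlos 67 (Diego out); R4 Sven 46, Rahul 43, Carlos 67 (Rahul out); R5 Sven 74, Carlos 82 (Carlos winner). Winner: Carlos.
The two methods disagree.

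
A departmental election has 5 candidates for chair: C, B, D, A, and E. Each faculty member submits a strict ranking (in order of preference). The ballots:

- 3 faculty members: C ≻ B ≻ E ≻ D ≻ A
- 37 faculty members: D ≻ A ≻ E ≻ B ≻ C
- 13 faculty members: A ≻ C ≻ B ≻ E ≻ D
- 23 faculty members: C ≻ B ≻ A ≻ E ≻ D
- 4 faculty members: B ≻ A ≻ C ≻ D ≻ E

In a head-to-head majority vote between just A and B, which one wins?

Voters preferring A to B: 50; preferring B to A: 30.
A wins the head-to-head.

A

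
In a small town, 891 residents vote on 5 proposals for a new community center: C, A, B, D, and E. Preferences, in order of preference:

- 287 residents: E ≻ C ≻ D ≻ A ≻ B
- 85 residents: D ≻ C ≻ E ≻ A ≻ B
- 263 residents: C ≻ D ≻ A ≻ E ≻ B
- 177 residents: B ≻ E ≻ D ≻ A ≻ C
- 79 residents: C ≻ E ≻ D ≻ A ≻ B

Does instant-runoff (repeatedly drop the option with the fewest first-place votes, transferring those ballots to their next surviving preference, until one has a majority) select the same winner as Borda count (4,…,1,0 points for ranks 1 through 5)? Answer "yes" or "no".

no

Instant-runoff — R1 C 342, A 0, B 177, D 85, E 287 (A out); R2 C 342, B 177, D 85, E 287 (D out); R3 C 427, B 177, E 287 (B out); R4 C 427, E 464 (E winner). Winner: E.
Borda — scores: C 2484, A 1154, B 708, D 2215, E 2349. Winner: C.
The two methods disagree.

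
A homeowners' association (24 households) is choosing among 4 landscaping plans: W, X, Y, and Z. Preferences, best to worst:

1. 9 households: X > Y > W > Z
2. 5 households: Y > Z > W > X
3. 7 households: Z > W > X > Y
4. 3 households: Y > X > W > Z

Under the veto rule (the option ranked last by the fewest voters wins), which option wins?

Last-place votes: W 0, X 5, Y 7, Z 12.
W is ranked last by the fewest voters, so W wins.

W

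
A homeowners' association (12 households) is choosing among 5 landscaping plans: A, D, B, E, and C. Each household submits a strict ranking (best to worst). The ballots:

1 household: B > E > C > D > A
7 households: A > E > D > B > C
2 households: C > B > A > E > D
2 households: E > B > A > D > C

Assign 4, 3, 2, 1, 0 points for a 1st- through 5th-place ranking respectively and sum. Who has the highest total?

A: 1·0 + 7·4 + 2·2 + 2·2 = 36
D: 1·1 + 7·2 + 2·0 + 2·1 = 17
B: 1·4 + 7·1 + 2·3 + 2·3 = 23
E: 1·3 + 7·3 + 2·1 + 2·4 = 34
C: 1·2 + 7·0 + 2·4 + 2·0 = 10
A has the highest Borda score (36).

A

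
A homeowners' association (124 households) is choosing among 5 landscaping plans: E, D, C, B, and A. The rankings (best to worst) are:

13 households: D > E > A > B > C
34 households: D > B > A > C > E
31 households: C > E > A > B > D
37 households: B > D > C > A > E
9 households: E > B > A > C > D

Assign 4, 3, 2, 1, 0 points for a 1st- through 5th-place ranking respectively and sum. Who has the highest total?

E: 13·3 + 34·0 + 31·3 + 37·0 + 9·4 = 168
D: 13·4 + 34·4 + 31·0 + 37·3 + 9·0 = 299
C: 13·0 + 34·1 + 31·4 + 37·2 + 9·1 = 241
B: 13·1 + 34·3 + 31·1 + 37·4 + 9·3 = 321
A: 13·2 + 34·2 + 31·2 + 37·1 + 9·2 = 211
B has the highest Borda score (321).

B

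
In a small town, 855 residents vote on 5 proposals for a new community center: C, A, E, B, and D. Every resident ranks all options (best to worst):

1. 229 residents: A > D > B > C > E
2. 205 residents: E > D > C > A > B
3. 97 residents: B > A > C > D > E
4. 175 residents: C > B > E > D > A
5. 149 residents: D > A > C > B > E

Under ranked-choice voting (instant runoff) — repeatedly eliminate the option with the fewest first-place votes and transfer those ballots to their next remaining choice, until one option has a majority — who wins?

A

Round 1: C 175, A 229, E 205, B 97, D 149. Eliminate B.
Round 2: C 175, A 326, E 205, D 149. Eliminate D.
Round 3: C 175, A 475, E 205. A has a majority.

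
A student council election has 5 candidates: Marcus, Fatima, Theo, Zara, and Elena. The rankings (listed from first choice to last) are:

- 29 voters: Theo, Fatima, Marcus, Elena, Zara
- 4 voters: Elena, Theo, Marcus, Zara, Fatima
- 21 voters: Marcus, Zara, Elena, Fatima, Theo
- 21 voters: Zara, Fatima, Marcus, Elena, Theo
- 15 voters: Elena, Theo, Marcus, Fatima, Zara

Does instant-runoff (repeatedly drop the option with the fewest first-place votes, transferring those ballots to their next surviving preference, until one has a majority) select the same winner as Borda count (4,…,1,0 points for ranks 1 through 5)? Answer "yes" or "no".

no

Instant-runoff — R1 Marcus 21, Fatima 0, Theo 29, Zara 21, Elena 19 (Fatima out); R2 Marcus 21, Theo 29, Zara 21, Elena 19 (Elena out); R3 Marcus 21, Theo 48, Zara 21 (Theo winner). Winner: Theo.
Borda — scores: Marcus 222, Fatima 186, Theo 173, Zara 151, Elena 168. Winner: Marcus.
The two methods disagree.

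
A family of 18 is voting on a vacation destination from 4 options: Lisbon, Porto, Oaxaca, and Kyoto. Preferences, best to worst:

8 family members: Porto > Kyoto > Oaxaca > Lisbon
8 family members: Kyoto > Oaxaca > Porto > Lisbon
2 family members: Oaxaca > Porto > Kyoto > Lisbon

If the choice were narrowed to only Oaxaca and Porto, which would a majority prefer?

Oaxaca

Voters preferring Oaxaca to Porto: 10; preferring Porto to Oaxaca: 8.
Oaxaca wins the head-to-head.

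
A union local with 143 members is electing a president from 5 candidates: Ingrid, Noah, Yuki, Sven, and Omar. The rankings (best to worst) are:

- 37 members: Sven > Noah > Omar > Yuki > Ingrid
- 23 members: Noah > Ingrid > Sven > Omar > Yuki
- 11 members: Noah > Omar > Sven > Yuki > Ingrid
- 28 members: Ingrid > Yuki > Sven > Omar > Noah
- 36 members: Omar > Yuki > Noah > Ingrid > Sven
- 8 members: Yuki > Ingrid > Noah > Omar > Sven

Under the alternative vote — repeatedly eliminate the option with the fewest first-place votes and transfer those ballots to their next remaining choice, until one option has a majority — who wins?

Omar

Round 1: Ingrid 28, Noah 34, Yuki 8, Sven 37, Omar 36. Eliminate Yuki.
Round 2: Ingrid 36, Noah 34, Sven 37, Omar 36. Eliminate Noah.
Round 3: Ingrid 59, Sven 37, Omar 47. Eliminate Sven.
Round 4: Ingrid 59, Omar 84. Omar has a majority.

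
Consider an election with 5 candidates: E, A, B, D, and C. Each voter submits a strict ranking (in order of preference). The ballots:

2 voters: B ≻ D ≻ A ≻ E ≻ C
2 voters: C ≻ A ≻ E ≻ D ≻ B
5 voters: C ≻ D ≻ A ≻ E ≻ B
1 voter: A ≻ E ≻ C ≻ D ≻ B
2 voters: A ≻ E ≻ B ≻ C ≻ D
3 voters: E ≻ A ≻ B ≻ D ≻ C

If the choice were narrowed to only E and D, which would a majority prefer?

E

Voters preferring E to D: 8; preferring D to E: 7.
E wins the head-to-head.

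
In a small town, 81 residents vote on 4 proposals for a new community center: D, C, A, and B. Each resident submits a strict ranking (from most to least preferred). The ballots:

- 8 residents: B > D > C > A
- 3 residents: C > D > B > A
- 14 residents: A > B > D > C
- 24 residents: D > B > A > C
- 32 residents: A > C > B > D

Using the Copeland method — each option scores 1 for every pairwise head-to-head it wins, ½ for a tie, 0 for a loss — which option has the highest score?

D: beats C; loses to A and B → score 1.
C: loses to D, A, and B → score 0.
A: beats D, C, and B → score 3.
B: beats D and C; loses to A → score 2.
A has the best pairwise record.

A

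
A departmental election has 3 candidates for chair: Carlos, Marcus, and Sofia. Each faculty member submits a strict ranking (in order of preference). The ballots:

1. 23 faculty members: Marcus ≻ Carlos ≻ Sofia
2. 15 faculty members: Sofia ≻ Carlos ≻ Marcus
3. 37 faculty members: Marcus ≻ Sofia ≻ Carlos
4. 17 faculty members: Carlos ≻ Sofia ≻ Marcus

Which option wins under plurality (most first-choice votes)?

First-place votes: Carlos 17, Marcus 60, Sofia 15.
Marcus has the most first-place votes.

Marcus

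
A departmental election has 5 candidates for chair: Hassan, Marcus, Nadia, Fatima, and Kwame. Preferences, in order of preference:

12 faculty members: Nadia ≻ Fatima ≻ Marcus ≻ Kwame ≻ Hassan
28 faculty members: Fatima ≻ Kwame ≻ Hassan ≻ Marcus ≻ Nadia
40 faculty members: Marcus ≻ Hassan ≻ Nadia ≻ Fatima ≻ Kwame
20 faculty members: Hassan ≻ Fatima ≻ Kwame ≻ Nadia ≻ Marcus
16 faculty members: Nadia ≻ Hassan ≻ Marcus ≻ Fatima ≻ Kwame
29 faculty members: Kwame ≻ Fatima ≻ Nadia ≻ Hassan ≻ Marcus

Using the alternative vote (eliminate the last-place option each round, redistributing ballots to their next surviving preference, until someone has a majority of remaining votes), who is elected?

Round 1: Hassan 20, Marcus 40, Nadia 28, Fatima 28, Kwame 29. Eliminate Hassan.
Round 2: Marcus 40, Nadia 28, Fatima 48, Kwame 29. Eliminate Nadia.
Round 3: Marcus 56, Fatima 60, Kwame 29. Eliminate Kwame.
Round 4: Marcus 56, Fatima 89. Fatima has a majority.

Fatima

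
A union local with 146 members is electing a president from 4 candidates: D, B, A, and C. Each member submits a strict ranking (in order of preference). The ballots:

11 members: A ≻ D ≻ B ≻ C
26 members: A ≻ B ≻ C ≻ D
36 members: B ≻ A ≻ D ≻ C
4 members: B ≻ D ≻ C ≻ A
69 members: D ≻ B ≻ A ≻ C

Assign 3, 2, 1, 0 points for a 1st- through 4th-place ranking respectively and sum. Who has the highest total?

B

D: 11·2 + 26·0 + 36·1 + 4·2 + 69·3 = 273
B: 11·1 + 26·2 + 36·3 + 4·3 + 69·2 = 321
A: 11·3 + 26·3 + 36·2 + 4·0 + 69·1 = 252
C: 11·0 + 26·1 + 36·0 + 4·1 + 69·0 = 30
B has the highest Borda score (321).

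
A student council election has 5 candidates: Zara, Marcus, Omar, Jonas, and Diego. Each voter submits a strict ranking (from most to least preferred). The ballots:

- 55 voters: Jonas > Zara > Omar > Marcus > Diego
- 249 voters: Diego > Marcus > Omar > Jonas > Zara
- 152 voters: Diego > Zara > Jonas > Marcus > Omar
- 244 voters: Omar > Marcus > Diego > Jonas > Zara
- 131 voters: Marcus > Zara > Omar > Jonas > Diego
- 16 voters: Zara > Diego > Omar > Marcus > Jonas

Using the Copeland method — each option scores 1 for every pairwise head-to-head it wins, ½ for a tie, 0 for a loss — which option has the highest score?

Zara: loses to Marcus, Omar, Jonas, and Diego → score 0.
Marcus: beats Zara, Omar, Jonas, and Diego → score 4.
Omar: beats Zara, Jonas, and Diego; loses to Marcus → score 3.
Jonas: beats Zara; loses to Marcus, Omar, and Diego → score 1.
Diego: beats Zara and Jonas; loses to Marcus and Omar → score 2.
Marcus has the best pairwise record.

Marcus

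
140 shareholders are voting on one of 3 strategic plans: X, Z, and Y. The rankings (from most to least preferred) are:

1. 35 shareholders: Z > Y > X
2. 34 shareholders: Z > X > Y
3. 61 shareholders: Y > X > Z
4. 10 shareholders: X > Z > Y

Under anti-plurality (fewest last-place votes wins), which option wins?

X

Last-place votes: X 35, Z 61, Y 44.
X is ranked last by the fewest voters, so X wins.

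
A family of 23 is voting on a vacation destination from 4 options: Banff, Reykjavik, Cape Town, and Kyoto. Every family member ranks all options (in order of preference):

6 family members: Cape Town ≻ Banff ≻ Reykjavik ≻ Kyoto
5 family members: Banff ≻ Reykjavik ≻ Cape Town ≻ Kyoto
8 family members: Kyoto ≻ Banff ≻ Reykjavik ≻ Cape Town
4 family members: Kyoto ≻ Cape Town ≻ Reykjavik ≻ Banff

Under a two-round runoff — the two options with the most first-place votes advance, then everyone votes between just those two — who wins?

Kyoto

Round 1 first-place votes: Banff 5, Reykjavik 0, Cape Town 6, Kyoto 12.
Kyoto and Cape Town advance.
Runoff: Kyoto is preferred to Cape Town by 12 voters; Cape Town by 11.
Kyoto wins the runoff.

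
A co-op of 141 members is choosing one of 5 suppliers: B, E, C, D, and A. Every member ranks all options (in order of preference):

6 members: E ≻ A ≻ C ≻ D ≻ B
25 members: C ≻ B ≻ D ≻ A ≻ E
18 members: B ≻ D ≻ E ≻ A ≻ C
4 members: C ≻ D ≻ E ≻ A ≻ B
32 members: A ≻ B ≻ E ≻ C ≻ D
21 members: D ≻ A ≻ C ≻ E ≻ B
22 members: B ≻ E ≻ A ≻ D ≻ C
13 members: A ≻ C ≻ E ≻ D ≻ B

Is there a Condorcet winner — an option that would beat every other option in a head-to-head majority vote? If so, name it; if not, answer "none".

A vs B: 76–65 for A.
A vs E: 91–50 for A.
A vs C: 112–29 for A.
A vs D: 73–68 for A.
A beats every other option head-to-head.

A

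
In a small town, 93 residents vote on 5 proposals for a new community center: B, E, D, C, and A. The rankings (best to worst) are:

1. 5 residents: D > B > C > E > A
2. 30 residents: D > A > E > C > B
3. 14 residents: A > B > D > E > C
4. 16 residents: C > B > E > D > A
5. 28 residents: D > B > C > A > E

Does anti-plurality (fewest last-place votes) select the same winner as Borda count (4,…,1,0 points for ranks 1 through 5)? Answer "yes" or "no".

yes

Anti-plurality — last-place votes: B 30, E 28, D 0, C 14, A 21. Winner: D.
Borda — scores: B 189, E 111, D 296, C 160, A 174. Winner: D.
The two methods agree.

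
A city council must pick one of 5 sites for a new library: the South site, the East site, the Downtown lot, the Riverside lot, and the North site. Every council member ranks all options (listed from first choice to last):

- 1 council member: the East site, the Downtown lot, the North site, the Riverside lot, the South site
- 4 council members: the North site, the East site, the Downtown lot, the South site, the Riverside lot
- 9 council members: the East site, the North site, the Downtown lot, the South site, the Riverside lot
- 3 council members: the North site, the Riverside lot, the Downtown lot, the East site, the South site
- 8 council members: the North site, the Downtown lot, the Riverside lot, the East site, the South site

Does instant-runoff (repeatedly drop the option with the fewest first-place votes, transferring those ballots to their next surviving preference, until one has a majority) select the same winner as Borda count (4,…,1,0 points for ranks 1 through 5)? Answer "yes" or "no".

Instant-runoff — R1 the South site 0, the East site 10, the Downtown lot 0, the Riverside lot 0, the North site 15 (the North site winner). Winner: the North site.
Borda — scores: the South site 13, the East site 63, the Downtown lot 59, the Riverside lot 26, the North site 89. Winner: the North site.
The two methods agree.

yes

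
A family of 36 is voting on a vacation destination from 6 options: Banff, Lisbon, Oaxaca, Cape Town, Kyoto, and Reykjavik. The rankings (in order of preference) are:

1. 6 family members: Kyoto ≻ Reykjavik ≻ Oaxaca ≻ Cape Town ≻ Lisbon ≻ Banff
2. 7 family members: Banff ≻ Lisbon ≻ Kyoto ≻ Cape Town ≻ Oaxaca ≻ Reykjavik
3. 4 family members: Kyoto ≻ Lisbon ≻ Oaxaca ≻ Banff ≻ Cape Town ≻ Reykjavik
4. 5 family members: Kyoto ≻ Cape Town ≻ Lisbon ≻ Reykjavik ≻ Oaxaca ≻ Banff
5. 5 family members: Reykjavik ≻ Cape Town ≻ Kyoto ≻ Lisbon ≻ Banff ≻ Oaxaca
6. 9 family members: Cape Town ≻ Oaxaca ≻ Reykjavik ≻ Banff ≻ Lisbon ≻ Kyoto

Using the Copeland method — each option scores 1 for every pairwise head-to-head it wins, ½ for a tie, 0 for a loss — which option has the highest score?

Banff: loses to Lisbon, Oaxaca, Cape Town, Kyoto, and Reykjavik → score 0.
Lisbon: beats Banff and Oaxaca; loses to Cape Town, Kyoto, and Reykjavik → score 2.
Oaxaca: beats Banff and Reykjavik; loses to Lisbon, Cape Town, and Kyoto → score 2.
Cape Town: beats Banff, Lisbon, Oaxaca, and Reykjavik; loses to Kyoto → score 4.
Kyoto: beats Banff, Lisbon, Oaxaca, Cape Town, and Reykjavik → score 5.
Reykjavik: beats Banff and Lisbon; loses to Oaxaca, Cape Town, and Kyoto → score 2.
Kyoto has the best pairwise record.

Kyoto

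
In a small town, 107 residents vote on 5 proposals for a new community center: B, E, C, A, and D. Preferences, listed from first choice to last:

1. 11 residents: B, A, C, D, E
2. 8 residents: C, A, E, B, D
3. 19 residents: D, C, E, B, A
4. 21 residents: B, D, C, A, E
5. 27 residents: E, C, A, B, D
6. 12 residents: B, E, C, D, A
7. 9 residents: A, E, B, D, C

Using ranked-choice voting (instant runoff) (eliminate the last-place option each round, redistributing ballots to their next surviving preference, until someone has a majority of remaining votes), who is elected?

E

Round 1: B 44, E 27, C 8, A 9, D 19. Eliminate C.
Round 2: B 44, E 27, A 17, D 19. Eliminate A.
Round 3: B 44, E 44, D 19. Eliminate D.
Round 4: B 44, E 63. E has a majority.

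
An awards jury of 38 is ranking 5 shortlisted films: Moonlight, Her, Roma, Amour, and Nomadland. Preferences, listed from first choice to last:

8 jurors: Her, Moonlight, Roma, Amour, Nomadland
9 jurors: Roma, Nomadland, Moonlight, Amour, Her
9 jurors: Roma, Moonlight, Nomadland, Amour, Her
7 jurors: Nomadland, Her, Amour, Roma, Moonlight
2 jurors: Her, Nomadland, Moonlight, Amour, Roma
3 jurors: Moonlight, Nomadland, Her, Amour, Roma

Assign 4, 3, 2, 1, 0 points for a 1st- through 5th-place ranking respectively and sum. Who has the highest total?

Roma

Moonlight: 8·3 + 9·2 + 9·3 + 7·0 + 2·2 + 3·4 = 85
Her: 8·4 + 9·0 + 9·0 + 7·3 + 2·4 + 3·2 = 67
Roma: 8·2 + 9·4 + 9·4 + 7·1 + 2·0 + 3·0 = 95
Amour: 8·1 + 9·1 + 9·1 + 7·2 + 2·1 + 3·1 = 45
Nomadland: 8·0 + 9·3 + 9·2 + 7·4 + 2·3 + 3·3 = 88
Roma has the highest Borda score (95).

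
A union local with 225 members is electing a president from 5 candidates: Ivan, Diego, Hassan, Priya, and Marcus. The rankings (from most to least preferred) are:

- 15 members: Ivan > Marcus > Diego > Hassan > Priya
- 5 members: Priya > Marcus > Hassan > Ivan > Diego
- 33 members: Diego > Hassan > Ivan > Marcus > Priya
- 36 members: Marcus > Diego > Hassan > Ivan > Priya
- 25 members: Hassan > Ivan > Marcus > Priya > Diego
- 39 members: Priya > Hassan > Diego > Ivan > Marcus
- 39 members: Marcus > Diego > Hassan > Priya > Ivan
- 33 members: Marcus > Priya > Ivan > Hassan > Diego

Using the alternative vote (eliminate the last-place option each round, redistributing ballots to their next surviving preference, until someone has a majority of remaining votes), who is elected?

Marcus

Round 1: Ivan 15, Diego 33, Hassan 25, Priya 44, Marcus 108. Eliminate Ivan.
Round 2: Diego 33, Hassan 25, Priya 44, Marcus 123. Marcus has a majority.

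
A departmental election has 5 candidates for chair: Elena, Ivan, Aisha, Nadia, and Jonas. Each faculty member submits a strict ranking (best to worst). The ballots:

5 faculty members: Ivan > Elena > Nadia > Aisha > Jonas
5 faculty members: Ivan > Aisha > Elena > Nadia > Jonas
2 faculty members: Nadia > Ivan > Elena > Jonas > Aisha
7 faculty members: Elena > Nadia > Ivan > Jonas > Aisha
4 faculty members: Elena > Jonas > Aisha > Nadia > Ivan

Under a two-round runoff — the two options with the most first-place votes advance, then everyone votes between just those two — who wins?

Round 1 first-place votes: Elena 11, Ivan 10, Aisha 0, Nadia 2, Jonas 0.
Elena and Ivan advance.
Runoff: Elena is preferred to Ivan by 11 voters; Ivan by 12.
Ivan wins the runoff.

Ivan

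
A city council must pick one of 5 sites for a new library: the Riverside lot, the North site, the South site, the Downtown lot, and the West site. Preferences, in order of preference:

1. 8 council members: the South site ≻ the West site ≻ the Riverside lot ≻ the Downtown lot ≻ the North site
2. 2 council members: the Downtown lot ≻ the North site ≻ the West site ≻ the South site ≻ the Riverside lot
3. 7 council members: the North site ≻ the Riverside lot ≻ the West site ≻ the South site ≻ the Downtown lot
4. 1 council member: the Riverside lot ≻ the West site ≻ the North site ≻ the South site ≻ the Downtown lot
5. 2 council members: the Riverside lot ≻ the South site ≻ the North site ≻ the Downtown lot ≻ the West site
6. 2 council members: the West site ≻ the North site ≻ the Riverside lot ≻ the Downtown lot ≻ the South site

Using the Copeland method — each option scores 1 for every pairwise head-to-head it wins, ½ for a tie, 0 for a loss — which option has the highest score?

the West site

the Riverside lot: beats the South site and the Downtown lot; ties the North site; loses to the West site → score 2.5.
the North site: beats the South site and the Downtown lot; ties the Riverside lot and the West site → score 3.
the South site: beats the Downtown lot; loses to the Riverside lot, the North site, and the West site → score 1.
the Downtown lot: loses to the Riverside lot, the North site, the South site, and the West site → score 0.
the West site: beats the Riverside lot, the South site, and the Downtown lot; ties the North site → score 3.5.
the West site has the best pairwise record.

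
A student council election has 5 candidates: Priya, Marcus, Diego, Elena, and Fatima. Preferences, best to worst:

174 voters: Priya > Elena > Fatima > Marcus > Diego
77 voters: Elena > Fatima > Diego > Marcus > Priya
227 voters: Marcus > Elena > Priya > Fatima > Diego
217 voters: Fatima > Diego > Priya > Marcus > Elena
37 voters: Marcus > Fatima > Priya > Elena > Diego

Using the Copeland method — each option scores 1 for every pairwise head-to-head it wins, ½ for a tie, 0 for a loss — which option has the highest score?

Priya: beats Marcus, Diego, Elena, and Fatima → score 4.
Marcus: beats Diego and Elena; loses to Priya and Fatima → score 2.
Diego: loses to Priya, Marcus, Elena, and Fatima → score 0.
Elena: beats Diego and Fatima; loses to Priya and Marcus → score 2.
Fatima: beats Marcus and Diego; loses to Priya and Elena → score 2.
Priya has the best pairwise record.

Priya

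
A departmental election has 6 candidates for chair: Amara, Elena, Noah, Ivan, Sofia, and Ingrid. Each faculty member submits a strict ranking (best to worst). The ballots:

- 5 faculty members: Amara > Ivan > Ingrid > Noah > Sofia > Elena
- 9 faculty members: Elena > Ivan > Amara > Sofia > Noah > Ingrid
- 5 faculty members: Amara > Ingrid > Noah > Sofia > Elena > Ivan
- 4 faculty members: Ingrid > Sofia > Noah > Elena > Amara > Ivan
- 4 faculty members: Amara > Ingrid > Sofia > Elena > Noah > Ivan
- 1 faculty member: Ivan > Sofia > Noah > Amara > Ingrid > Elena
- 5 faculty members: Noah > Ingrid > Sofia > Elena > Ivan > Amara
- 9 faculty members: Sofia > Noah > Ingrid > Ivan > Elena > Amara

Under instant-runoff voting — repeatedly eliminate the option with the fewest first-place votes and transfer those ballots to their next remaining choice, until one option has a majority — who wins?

Amara

Round 1: Amara 14, Elena 9, Noah 5, Ivan 1, Sofia 9, Ingrid 4. Eliminate Ivan.
Round 2: Amara 14, Elena 9, Noah 5, Sofia 10, Ingrid 4. Eliminate Ingrid.
Round 3: Amara 14, Elena 9, Noah 5, Sofia 14. Eliminate Noah.
Round 4: Amara 14, Elena 9, Sofia 19. Eliminate Elena.
Round 5: Amara 23, Sofia 19. Amara has a majority.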